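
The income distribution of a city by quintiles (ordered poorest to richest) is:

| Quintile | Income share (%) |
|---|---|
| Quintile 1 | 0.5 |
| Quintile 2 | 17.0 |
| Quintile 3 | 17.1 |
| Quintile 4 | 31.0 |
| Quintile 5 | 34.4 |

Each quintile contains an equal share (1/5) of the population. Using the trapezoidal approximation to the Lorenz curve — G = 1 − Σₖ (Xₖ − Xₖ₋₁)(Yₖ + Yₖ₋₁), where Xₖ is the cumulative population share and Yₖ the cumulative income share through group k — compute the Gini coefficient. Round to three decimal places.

0.327

Cumulative income shares Yₖ: 0.0050, 0.1750, 0.3460, 0.6560, 1.0000
Σ (Xₖ−Xₖ₋₁)(Yₖ+Yₖ₋₁) = (1/5)(0.0050+0.0000) + (1/5)(0.1750+0.0050) + (1/5)(0.3460+0.1750) + (1/5)(0.6560+0.3460) + (1/5)(1.0000+0.6560)
  = 0.0010 + 0.0360 + 0.1042 + 0.2004 + 0.3312 = 0.6728
G = 1 − 0.6728 = 0.3272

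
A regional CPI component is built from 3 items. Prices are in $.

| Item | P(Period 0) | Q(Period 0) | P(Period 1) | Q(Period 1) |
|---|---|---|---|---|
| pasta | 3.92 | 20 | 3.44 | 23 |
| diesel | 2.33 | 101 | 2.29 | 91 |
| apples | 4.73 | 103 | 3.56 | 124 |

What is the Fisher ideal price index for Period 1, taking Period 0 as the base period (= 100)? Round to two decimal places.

Laspeyres component (base-period weights):
ΣP(Period 1)Q(Period 0) = 3.44×20 + 2.29×101 + 3.56×103 = 68.8 + 231.29 + 366.68 = 666.77
ΣP(Period 0)Q(Period 0) = 3.92×20 + 2.33×101 + 4.73×103 = 78.4 + 235.33 + 487.19 = 800.92
L = 666.77 / 800.92 × 100 = 83.2505
Paasche component (current-period weights):
ΣP(Period 1)Q(Period 1) = 3.44×23 + 2.29×91 + 3.56×124 = 79.12 + 208.39 + 441.44 = 728.95
ΣP(Period 0)Q(Period 1) = 3.92×23 + 2.33×91 + 4.73×124 = 90.16 + 212.03 + 586.52 = 888.71
P = 728.95 / 888.71 × 100 = 82.0234
Fisher = √(L × P) = √(83.2505 × 82.0234) = 82.6347

82.63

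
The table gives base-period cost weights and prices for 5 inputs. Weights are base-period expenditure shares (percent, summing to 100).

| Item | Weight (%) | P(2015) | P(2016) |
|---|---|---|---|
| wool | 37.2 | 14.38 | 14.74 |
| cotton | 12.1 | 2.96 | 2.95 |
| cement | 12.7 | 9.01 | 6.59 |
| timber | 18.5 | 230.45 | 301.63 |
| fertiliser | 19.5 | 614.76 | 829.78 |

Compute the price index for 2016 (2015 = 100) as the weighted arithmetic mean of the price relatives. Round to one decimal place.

110.0

wool: 37.2 × (14.74/14.38) = 37.2 × 1.025035 = 38.1313
cotton: 12.1 × (2.95/2.96) = 12.1 × 0.996622 = 12.0591
cement: 12.7 × (6.59/9.01) = 12.7 × 0.731410 = 9.2889
timber: 18.5 × (301.63/230.45) = 18.5 × 1.308874 = 24.2142
fertiliser: 19.5 × (829.78/614.76) = 19.5 × 1.349763 = 26.3204
Index = Σ wᵢ·(p₁ᵢ/p₀ᵢ) = 38.1313 + 12.0591 + 9.2889 + 24.2142 + 26.3204 = 110.0139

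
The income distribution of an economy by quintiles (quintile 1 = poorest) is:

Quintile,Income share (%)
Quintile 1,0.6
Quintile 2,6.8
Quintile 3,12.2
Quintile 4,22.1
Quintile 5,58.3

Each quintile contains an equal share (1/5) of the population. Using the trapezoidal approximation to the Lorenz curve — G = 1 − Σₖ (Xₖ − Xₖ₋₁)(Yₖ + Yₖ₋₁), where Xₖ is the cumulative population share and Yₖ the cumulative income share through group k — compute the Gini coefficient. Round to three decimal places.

0.523

Cumulative income shares Yₖ: 0.0060, 0.0740, 0.1960, 0.4170, 1.0000
Σ (Xₖ−Xₖ₋₁)(Yₖ+Yₖ₋₁) = (1/5)(0.0060+0.0000) + (1/5)(0.0740+0.0060) + (1/5)(0.1960+0.0740) + (1/5)(0.4170+0.1960) + (1/5)(1.0000+0.4170)
  = 0.0012 + 0.0160 + 0.0540 + 0.1226 + 0.2834 = 0.4772
G = 1 − 0.4772 = 0.5228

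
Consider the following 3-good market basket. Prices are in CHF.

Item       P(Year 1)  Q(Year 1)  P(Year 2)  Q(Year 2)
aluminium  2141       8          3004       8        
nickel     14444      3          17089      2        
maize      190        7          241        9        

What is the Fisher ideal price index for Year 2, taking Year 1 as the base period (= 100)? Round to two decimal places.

Laspeyres component (base-period weights):
ΣP(Year 2)Q(Year 1) = 3004×8 + 17089×3 + 241×7 = 24032 + 51267 + 1687 = 76986
ΣP(Year 1)Q(Year 1) = 2141×8 + 14444×3 + 190×7 = 17128 + 43332 + 1330 = 61790
L = 76986 / 61790 × 100 = 124.5930
Paasche component (current-period weights):
ΣP(Year 2)Q(Year 2) = 3004×8 + 17089×2 + 241×9 = 24032 + 34178 + 2169 = 60379
ΣP(Year 1)Q(Year 2) = 2141×8 + 14444×2 + 190×9 = 17128 + 28888 + 1710 = 47726
P = 60379 / 47726 × 100 = 126.5118
Fisher = √(L × P) = √(124.5930 × 126.5118) = 125.5487

125.55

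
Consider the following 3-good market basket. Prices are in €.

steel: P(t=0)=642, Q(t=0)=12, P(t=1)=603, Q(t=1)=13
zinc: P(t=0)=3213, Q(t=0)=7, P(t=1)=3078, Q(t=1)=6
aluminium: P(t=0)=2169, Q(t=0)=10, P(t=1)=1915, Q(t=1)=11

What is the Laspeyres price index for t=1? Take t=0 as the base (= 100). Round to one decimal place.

92.4

Laspeyres price index uses base-period quantities as weights.
ΣP(t=1)·Q(t=0) = 603×12 + 3078×7 + 1915×10 = 7236 + 21546 + 19150 = 47932
ΣP(t=0)·Q(t=0) = 642×12 + 3213×7 + 2169×10 = 7704 + 22491 + 21690 = 51885
Index = 47932 / 51885 × 100 = 92.3812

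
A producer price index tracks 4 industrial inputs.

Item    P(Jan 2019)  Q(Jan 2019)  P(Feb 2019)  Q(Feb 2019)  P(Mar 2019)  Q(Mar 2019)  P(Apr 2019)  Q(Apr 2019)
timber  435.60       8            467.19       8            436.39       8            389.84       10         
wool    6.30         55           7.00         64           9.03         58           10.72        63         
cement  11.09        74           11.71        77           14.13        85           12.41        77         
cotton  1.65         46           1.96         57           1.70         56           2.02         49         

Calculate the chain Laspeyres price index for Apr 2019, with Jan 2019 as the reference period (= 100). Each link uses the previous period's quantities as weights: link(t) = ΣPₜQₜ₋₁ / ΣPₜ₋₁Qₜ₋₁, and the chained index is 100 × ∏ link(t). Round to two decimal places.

Link Jan 2019→Feb 2019:
ΣP(Feb 2019)Q(Jan 2019) = 467.19×8 + 7.00×55 + 11.71×74 + 1.96×46 = 3737.52 + 385 + 866.54 + 90.16 = 5079.22
ΣP(Jan 2019)Q(Jan 2019) = 435.60×8 + 6.30×55 + 11.09×74 + 1.65×46 = 3484.8 + 346.5 + 820.66 + 75.9 = 4727.86
link = 5079.22/4727.86 = 1.074317
Link Feb 2019→Mar 2019:
ΣP(Mar 2019)Q(Feb 2019) = 436.39×8 + 9.03×64 + 14.13×77 + 1.70×57 = 3491.12 + 577.92 + 1088.01 + 96.9 = 5253.95
ΣP(Feb 2019)Q(Feb 2019) = 467.19×8 + 7.00×64 + 11.71×77 + 1.96×57 = 3737.52 + 448 + 901.67 + 111.72 = 5198.91
link = 5253.95/5198.91 = 1.010587
Link Mar 2019→Apr 2019:
ΣP(Apr 2019)Q(Mar 2019) = 389.84×8 + 10.72×58 + 12.41×85 + 2.02×56 = 3118.72 + 621.76 + 1054.85 + 113.12 = 4908.45
ΣP(Mar 2019)Q(Mar 2019) = 436.39×8 + 9.03×58 + 14.13×85 + 1.70×56 = 3491.12 + 523.74 + 1201.05 + 95.2 = 5311.11
link = 4908.45/5311.11 = 0.924185
Chained index = 100 × 1.074317 × 1.010587 × 0.924185 = 100.3379

100.34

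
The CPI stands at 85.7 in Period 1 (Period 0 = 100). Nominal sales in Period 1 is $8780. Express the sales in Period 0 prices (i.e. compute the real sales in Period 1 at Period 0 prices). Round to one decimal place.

10245.0

Real = Nominal ÷ (Index/100) = 8780 ÷ (85.7/100)
     = 8780 ÷ 0.857 = 10245.0408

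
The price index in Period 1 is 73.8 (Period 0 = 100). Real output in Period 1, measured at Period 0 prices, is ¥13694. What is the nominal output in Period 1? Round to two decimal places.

Nominal = Real × (Index/100) = 13694 × (73.8/100)
        = 13694 × 0.738 = 10106.1720

10106.17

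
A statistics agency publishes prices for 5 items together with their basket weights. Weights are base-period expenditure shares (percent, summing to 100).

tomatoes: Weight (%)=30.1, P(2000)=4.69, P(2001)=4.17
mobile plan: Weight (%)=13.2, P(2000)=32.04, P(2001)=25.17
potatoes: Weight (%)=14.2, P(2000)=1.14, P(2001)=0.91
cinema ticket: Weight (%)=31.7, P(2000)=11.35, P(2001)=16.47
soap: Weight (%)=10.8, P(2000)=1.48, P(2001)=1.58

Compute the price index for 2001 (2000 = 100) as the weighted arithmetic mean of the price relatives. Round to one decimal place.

106.0

tomatoes: 30.1 × (4.17/4.69) = 30.1 × 0.889126 = 26.7627
mobile plan: 13.2 × (25.17/32.04) = 13.2 × 0.785581 = 10.3697
potatoes: 14.2 × (0.91/1.14) = 14.2 × 0.798246 = 11.3351
cinema ticket: 31.7 × (16.47/11.35) = 31.7 × 1.451101 = 45.9999
soap: 10.8 × (1.58/1.48) = 10.8 × 1.067568 = 11.5297
Index = Σ wᵢ·(p₁ᵢ/p₀ᵢ) = 26.7627 + 10.3697 + 11.3351 + 45.9999 + 11.5297 = 105.9971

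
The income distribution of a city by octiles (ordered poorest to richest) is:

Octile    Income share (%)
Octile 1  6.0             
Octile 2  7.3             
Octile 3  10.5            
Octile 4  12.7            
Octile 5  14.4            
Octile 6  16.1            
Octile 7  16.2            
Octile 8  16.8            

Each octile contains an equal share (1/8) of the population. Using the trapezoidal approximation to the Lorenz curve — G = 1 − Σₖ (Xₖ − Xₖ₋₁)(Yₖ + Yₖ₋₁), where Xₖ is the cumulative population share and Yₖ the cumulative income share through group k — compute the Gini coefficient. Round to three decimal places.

0.173

Cumulative income shares Yₖ: 0.0600, 0.1330, 0.2380, 0.3650, 0.5090, 0.6700, 0.8320, 1.0000
Σ (Xₖ−Xₖ₋₁)(Yₖ+Yₖ₋₁) = (1/8)(0.0600+0.0000) + (1/8)(0.1330+0.0600) + (1/8)(0.2380+0.1330) + (1/8)(0.3650+0.2380) + (1/8)(0.5090+0.3650) + (1/8)(0.6700+0.5090) + (1/8)(0.8320+0.6700) + (1/8)(1.0000+0.8320)
  = 0.0075 + 0.0241 + 0.0464 + 0.0754 + 0.1092 + 0.1474 + 0.1878 + 0.2290 = 0.8268
G = 1 − 0.8268 = 0.1732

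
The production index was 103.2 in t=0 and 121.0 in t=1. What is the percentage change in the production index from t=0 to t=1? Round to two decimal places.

17.25%

Change = (121.0 − 103.2) / 103.2 × 100
       = 17.8 / 103.2 × 100 = 17.2481%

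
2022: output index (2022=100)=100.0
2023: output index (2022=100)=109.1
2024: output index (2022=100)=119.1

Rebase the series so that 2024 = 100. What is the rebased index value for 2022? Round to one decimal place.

Rebased(2022) = 100.0 / 119.1 × 100 = 83.9631

84.0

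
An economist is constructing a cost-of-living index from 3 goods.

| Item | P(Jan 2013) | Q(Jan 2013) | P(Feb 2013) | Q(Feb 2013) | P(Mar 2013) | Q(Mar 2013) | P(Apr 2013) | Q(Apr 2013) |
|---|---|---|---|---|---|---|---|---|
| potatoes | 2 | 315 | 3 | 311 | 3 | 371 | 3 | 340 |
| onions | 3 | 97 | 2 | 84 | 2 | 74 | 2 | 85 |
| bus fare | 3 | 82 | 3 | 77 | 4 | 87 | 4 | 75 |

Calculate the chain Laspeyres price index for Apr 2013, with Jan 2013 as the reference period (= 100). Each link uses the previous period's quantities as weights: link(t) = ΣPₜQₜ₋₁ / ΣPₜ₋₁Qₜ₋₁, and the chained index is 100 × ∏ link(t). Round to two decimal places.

Link Jan 2013→Feb 2013:
ΣP(Feb 2013)Q(Jan 2013) = 3×315 + 2×97 + 3×82 = 945 + 194 + 246 = 1385
ΣP(Jan 2013)Q(Jan 2013) = 2×315 + 3×97 + 3×82 = 630 + 291 + 246 = 1167
link = 1385/1167 = 1.186804
Link Feb 2013→Mar 2013:
ΣP(Mar 2013)Q(Feb 2013) = 3×311 + 2×84 + 4×77 = 933 + 168 + 308 = 1409
ΣP(Feb 2013)Q(Feb 2013) = 3×311 + 2×84 + 3×77 = 933 + 168 + 231 = 1332
link = 1409/1332 = 1.057808
Link Mar 2013→Apr 2013:
ΣP(Apr 2013)Q(Mar 2013) = 3×371 + 2×74 + 4×87 = 1113 + 148 + 348 = 1609
ΣP(Mar 2013)Q(Mar 2013) = 3×371 + 2×74 + 4×87 = 1113 + 148 + 348 = 1609
link = 1609/1609 = 1.000000
Chained index = 100 × 1.186804 × 1.057808 × 1.000000 = 125.5410

125.54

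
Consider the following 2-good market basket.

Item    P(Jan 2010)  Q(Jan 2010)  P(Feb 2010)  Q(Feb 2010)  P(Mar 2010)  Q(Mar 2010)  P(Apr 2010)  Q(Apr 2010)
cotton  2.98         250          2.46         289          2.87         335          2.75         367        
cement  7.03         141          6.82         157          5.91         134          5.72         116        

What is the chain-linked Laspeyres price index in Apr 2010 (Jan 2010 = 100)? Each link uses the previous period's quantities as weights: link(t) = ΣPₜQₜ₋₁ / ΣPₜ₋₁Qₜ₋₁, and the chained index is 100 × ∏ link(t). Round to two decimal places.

Link Jan 2010→Feb 2010:
ΣP(Feb 2010)Q(Jan 2010) = 2.46×250 + 6.82×141 = 615 + 961.62 = 1576.62
ΣP(Jan 2010)Q(Jan 2010) = 2.98×250 + 7.03×141 = 745 + 991.23 = 1736.23
link = 1576.62/1736.23 = 0.908071
Link Feb 2010→Mar 2010:
ΣP(Mar 2010)Q(Feb 2010) = 2.87×289 + 5.91×157 = 829.43 + 927.87 = 1757.3
ΣP(Feb 2010)Q(Feb 2010) = 2.46×289 + 6.82×157 = 710.94 + 1070.74 = 1781.68
link = 1757.3/1781.68 = 0.986316
Link Mar 2010→Apr 2010:
ΣP(Apr 2010)Q(Mar 2010) = 2.75×335 + 5.72×134 = 921.25 + 766.48 = 1687.73
ΣP(Mar 2010)Q(Mar 2010) = 2.87×335 + 5.91×134 = 961.45 + 791.94 = 1753.39
link = 1687.73/1753.39 = 0.962553
Chained index = 100 × 0.908071 × 0.986316 × 0.962553 = 86.2106

86.21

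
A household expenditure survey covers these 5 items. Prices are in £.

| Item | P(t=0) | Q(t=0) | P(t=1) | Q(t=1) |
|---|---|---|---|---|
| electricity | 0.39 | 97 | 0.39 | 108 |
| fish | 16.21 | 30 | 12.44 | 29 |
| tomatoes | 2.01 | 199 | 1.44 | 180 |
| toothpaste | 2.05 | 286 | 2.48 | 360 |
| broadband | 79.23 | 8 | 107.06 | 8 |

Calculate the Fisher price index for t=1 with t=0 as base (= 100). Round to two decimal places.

106.46

Laspeyres component (base-period weights):
ΣP(t=1)Q(t=0) = 0.39×97 + 12.44×30 + 1.44×199 + 2.48×286 + 107.06×8 = 37.83 + 373.2 + 286.56 + 709.28 + 856.48 = 2263.35
ΣP(t=0)Q(t=0) = 0.39×97 + 16.21×30 + 2.01×199 + 2.05×286 + 79.23×8 = 37.83 + 486.3 + 399.99 + 586.3 + 633.84 = 2144.26
L = 2263.35 / 2144.26 × 100 = 105.5539
Paasche component (current-period weights):
ΣP(t=1)Q(t=1) = 0.39×108 + 12.44×29 + 1.44×180 + 2.48×360 + 107.06×8 = 42.12 + 360.76 + 259.2 + 892.8 + 856.48 = 2411.36
ΣP(t=0)Q(t=1) = 0.39×108 + 16.21×29 + 2.01×180 + 2.05×360 + 79.23×8 = 42.12 + 470.09 + 361.8 + 738 + 633.84 = 2245.85
P = 2411.36 / 2245.85 × 100 = 107.3696
Fisher = √(L × P) = √(105.5539 × 107.3696) = 106.4579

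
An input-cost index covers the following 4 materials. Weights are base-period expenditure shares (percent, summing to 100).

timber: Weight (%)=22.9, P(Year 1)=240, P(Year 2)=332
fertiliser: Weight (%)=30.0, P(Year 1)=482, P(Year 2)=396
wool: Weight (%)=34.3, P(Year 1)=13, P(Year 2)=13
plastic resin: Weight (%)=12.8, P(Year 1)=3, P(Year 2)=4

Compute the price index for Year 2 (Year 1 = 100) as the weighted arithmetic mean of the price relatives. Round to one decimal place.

timber: 22.9 × (332/240) = 22.9 × 1.383333 = 31.6783
fertiliser: 30.0 × (396/482) = 30.0 × 0.821577 = 24.6473
wool: 34.3 × (13/13) = 34.3 × 1.000000 = 34.3000
plastic resin: 12.8 × (4/3) = 12.8 × 1.333333 = 17.0667
Index = Σ wᵢ·(p₁ᵢ/p₀ᵢ) = 31.6783 + 24.6473 + 34.3000 + 17.0667 = 107.6923

107.7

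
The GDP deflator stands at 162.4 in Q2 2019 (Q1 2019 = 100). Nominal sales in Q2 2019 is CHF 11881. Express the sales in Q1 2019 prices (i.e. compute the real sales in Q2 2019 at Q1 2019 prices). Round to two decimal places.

Real = Nominal ÷ (Index/100) = 11881 ÷ (162.4/100)
     = 11881 ÷ 1.624 = 7315.8867

7315.89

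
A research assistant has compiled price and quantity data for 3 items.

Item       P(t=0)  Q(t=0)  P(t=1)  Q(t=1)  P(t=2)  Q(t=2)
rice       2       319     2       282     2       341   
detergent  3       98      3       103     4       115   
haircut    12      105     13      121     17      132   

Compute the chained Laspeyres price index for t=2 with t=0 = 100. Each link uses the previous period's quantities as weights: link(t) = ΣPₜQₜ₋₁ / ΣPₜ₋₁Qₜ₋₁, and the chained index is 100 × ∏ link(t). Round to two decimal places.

Link t=0→t=1:
ΣP(t=1)Q(t=0) = 2×319 + 3×98 + 13×105 = 638 + 294 + 1365 = 2297
ΣP(t=0)Q(t=0) = 2×319 + 3×98 + 12×105 = 638 + 294 + 1260 = 2192
link = 2297/2192 = 1.047901
Link t=1→t=2:
ΣP(t=2)Q(t=1) = 2×282 + 4×103 + 17×121 = 564 + 412 + 2057 = 3033
ΣP(t=1)Q(t=1) = 2×282 + 3×103 + 13×121 = 564 + 309 + 1573 = 2446
link = 3033/2446 = 1.239984
Chained index = 100 × 1.047901 × 1.239984 = 129.9381

129.94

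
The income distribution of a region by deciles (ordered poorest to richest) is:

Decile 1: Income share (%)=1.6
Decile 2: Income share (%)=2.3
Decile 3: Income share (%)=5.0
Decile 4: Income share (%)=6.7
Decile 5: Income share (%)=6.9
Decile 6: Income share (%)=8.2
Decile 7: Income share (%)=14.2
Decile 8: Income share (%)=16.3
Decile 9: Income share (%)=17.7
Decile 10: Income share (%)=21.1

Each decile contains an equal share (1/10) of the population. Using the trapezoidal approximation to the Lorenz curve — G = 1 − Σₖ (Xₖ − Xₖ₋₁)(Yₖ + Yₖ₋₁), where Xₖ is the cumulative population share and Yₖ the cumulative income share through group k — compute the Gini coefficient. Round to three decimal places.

Cumulative income shares Yₖ: 0.0160, 0.0390, 0.0890, 0.1560, 0.2250, 0.3070, 0.4490, 0.6120, 0.7890, 1.0000
Σ (Xₖ−Xₖ₋₁)(Yₖ+Yₖ₋₁) = (1/10)(0.0160+0.0000) + (1/10)(0.0390+0.0160) + (1/10)(0.0890+0.0390) + (1/10)(0.1560+0.0890) + (1/10)(0.2250+0.1560) + (1/10)(0.3070+0.2250) + (1/10)(0.4490+0.3070) + (1/10)(0.6120+0.4490) + (1/10)(0.7890+0.6120) + (1/10)(1.0000+0.7890)
  = 0.0016 + 0.0055 + 0.0128 + 0.0245 + 0.0381 + 0.0532 + 0.0756 + 0.1061 + 0.1401 + 0.1789 = 0.6364
G = 1 − 0.6364 = 0.3636

0.364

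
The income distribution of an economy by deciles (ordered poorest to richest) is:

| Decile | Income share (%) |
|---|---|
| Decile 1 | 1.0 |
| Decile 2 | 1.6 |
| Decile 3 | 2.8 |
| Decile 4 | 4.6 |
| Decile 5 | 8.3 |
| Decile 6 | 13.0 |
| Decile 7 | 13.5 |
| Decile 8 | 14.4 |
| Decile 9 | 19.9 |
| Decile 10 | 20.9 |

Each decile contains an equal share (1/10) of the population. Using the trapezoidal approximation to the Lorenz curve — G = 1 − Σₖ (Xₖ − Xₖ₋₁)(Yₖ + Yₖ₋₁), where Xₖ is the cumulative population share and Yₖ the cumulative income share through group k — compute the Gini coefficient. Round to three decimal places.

Cumulative income shares Yₖ: 0.0100, 0.0260, 0.0540, 0.1000, 0.1830, 0.3130, 0.4480, 0.5920, 0.7910, 1.0000
Σ (Xₖ−Xₖ₋₁)(Yₖ+Yₖ₋₁) = (1/10)(0.0100+0.0000) + (1/10)(0.0260+0.0100) + (1/10)(0.0540+0.0260) + (1/10)(0.1000+0.0540) + (1/10)(0.1830+0.1000) + (1/10)(0.3130+0.1830) + (1/10)(0.4480+0.3130) + (1/10)(0.5920+0.4480) + (1/10)(0.7910+0.5920) + (1/10)(1.0000+0.7910)
  = 0.0010 + 0.0036 + 0.0080 + 0.0154 + 0.0283 + 0.0496 + 0.0761 + 0.1040 + 0.1383 + 0.1791 = 0.6034
G = 1 − 0.6034 = 0.3966

0.397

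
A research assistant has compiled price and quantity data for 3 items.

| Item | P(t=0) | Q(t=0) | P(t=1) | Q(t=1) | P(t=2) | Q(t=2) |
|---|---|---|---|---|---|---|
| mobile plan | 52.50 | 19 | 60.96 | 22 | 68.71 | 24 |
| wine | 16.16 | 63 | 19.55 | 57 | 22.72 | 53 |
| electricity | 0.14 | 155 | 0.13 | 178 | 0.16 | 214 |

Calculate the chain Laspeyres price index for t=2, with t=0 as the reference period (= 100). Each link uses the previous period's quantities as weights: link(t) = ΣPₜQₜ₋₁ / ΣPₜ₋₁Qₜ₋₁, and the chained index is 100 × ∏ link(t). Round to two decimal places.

Link t=0→t=1:
ΣP(t=1)Q(t=0) = 60.96×19 + 19.55×63 + 0.13×155 = 1158.24 + 1231.65 + 20.15 = 2410.04
ΣP(t=0)Q(t=0) = 52.50×19 + 16.16×63 + 0.14×155 = 997.5 + 1018.08 + 21.7 = 2037.28
link = 2410.04/2037.28 = 1.182969
Link t=1→t=2:
ΣP(t=2)Q(t=1) = 68.71×22 + 22.72×57 + 0.16×178 = 1511.62 + 1295.04 + 28.48 = 2835.14
ΣP(t=1)Q(t=1) = 60.96×22 + 19.55×57 + 0.13×178 = 1341.12 + 1114.35 + 23.14 = 2478.61
link = 2835.14/2478.61 = 1.143843
Chained index = 100 × 1.182969 × 1.143843 = 135.3131

135.31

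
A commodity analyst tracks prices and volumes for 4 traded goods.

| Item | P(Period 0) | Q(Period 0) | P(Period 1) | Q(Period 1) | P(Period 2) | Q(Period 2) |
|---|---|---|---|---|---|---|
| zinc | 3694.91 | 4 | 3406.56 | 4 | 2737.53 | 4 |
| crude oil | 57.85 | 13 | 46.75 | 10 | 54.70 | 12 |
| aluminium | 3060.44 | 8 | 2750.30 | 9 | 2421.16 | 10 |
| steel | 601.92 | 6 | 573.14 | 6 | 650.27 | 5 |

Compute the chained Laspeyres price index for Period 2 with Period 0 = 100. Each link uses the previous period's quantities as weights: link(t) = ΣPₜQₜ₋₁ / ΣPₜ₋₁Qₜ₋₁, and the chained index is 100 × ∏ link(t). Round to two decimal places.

Link Period 0→Period 1:
ΣP(Period 1)Q(Period 0) = 3406.56×4 + 46.75×13 + 2750.30×8 + 573.14×6 = 13626.24 + 607.75 + 22002.4 + 3438.84 = 39675.23
ΣP(Period 0)Q(Period 0) = 3694.91×4 + 57.85×13 + 3060.44×8 + 601.92×6 = 14779.64 + 752.05 + 24483.52 + 3611.52 = 43626.73
link = 39675.23/43626.73 = 0.909425
Link Period 1→Period 2:
ΣP(Period 2)Q(Period 1) = 2737.53×4 + 54.70×10 + 2421.16×9 + 650.27×6 = 10950.12 + 547 + 21790.44 + 3901.62 = 37189.18
ΣP(Period 1)Q(Period 1) = 3406.56×4 + 46.75×10 + 2750.30×9 + 573.14×6 = 13626.24 + 467.5 + 24752.7 + 3438.84 = 42285.28
link = 37189.18/42285.28 = 0.879483
Chained index = 100 × 0.909425 × 0.879483 = 79.9824

79.98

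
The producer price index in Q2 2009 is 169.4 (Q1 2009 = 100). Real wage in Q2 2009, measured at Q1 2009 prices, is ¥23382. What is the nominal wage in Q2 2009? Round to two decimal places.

39609.11

Nominal = Real × (Index/100) = 23382 × (169.4/100)
        = 23382 × 1.694 = 39609.1080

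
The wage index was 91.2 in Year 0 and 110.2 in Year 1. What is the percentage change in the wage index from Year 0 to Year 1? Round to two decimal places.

20.83%

Change = (110.2 − 91.2) / 91.2 × 100
       = 19.0 / 91.2 × 100 = 20.8333%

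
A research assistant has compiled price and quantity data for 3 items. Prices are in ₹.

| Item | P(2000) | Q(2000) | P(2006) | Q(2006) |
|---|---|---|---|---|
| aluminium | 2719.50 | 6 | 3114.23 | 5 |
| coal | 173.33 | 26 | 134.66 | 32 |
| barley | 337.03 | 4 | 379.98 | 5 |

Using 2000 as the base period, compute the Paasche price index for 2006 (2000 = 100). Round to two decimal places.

104.57

Paasche price index uses current-period quantities as weights.
ΣP(2006)·Q(2006) = 3114.23×5 + 134.66×32 + 379.98×5 = 15571.15 + 4309.12 + 1899.9 = 21780.17
ΣP(2000)·Q(2006) = 2719.50×5 + 173.33×32 + 337.03×5 = 13597.5 + 5546.56 + 1685.15 = 20829.21
Index = 21780.17 / 20829.21 × 100 = 104.5655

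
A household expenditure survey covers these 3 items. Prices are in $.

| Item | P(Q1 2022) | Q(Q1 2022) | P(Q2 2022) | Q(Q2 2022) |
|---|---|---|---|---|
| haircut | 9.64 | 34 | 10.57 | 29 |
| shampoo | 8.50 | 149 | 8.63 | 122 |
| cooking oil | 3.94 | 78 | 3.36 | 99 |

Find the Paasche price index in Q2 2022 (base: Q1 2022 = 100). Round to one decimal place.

99.1

Paasche price index uses current-period quantities as weights.
ΣP(Q2 2022)·Q(Q2 2022) = 10.57×29 + 8.63×122 + 3.36×99 = 306.53 + 1052.86 + 332.64 = 1692.03
ΣP(Q1 2022)·Q(Q2 2022) = 9.64×29 + 8.50×122 + 3.94×99 = 279.56 + 1037 + 390.06 = 1706.62
Index = 1692.03 / 1706.62 × 100 = 99.1451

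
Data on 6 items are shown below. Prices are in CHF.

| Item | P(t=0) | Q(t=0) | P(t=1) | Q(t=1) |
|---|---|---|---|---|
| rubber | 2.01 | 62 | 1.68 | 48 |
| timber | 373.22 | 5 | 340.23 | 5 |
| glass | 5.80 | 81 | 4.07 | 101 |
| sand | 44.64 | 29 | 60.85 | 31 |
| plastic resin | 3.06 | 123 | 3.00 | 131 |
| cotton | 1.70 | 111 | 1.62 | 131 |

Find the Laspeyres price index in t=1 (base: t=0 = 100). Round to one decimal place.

103.0

Laspeyres price index uses base-period quantities as weights.
ΣP(t=1)·Q(t=0) = 1.68×62 + 340.23×5 + 4.07×81 + 60.85×29 + 3.00×123 + 1.62×111 = 104.16 + 1701.15 + 329.67 + 1764.65 + 369 + 179.82 = 4448.45
ΣP(t=0)·Q(t=0) = 2.01×62 + 373.22×5 + 5.80×81 + 44.64×29 + 3.06×123 + 1.70×111 = 124.62 + 1866.1 + 469.8 + 1294.56 + 376.38 + 188.7 = 4320.16
Index = 4448.45 / 4320.16 × 100 = 102.9696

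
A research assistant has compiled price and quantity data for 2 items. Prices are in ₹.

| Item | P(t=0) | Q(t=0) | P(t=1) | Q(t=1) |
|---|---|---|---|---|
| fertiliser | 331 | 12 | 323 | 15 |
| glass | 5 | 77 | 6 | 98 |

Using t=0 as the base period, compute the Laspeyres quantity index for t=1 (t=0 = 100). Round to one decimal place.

125.2

Laspeyres quantity index uses base-period prices as weights.
ΣP(t=0)·Q(t=1) = 331×15 + 5×98 = 4965 + 490 = 5455
ΣP(t=0)·Q(t=0) = 331×12 + 5×77 = 3972 + 385 = 4357
Index = 5455 / 4357 × 100 = 125.2008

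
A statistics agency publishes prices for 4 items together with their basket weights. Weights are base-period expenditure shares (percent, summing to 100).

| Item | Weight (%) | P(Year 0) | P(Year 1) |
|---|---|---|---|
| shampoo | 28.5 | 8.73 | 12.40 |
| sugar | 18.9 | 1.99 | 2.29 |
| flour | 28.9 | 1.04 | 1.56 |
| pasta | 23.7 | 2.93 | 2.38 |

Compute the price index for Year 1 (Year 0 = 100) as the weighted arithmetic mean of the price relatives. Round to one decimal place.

shampoo: 28.5 × (12.40/8.73) = 28.5 × 1.420389 = 40.4811
sugar: 18.9 × (2.29/1.99) = 18.9 × 1.150754 = 21.7492
flour: 28.9 × (1.56/1.04) = 28.9 × 1.500000 = 43.3500
pasta: 23.7 × (2.38/2.93) = 23.7 × 0.812287 = 19.2512
Index = Σ wᵢ·(p₁ᵢ/p₀ᵢ) = 40.4811 + 21.7492 + 43.3500 + 19.2512 = 124.8315

124.8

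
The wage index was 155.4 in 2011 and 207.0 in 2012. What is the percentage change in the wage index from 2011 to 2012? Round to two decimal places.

33.20%

Change = (207.0 − 155.4) / 155.4 × 100
       = 51.6 / 155.4 × 100 = 33.2046%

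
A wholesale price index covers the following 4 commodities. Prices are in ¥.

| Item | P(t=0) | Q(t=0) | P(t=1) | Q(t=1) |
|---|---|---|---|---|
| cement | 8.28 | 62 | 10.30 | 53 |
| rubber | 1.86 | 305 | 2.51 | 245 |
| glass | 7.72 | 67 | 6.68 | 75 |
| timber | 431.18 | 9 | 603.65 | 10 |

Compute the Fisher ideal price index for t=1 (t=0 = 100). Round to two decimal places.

Laspeyres component (base-period weights):
ΣP(t=1)Q(t=0) = 10.30×62 + 2.51×305 + 6.68×67 + 603.65×9 = 638.6 + 765.55 + 447.56 + 5432.85 = 7284.56
ΣP(t=0)Q(t=0) = 8.28×62 + 1.86×305 + 7.72×67 + 431.18×9 = 513.36 + 567.3 + 517.24 + 3880.62 = 5478.52
L = 7284.56 / 5478.52 × 100 = 132.9658
Paasche component (current-period weights):
ΣP(t=1)Q(t=1) = 10.30×53 + 2.51×245 + 6.68×75 + 603.65×10 = 545.9 + 614.95 + 501 + 6036.5 = 7698.35
ΣP(t=0)Q(t=1) = 8.28×53 + 1.86×245 + 7.72×75 + 431.18×10 = 438.84 + 455.7 + 579 + 4311.8 = 5785.34
P = 7698.35 / 5785.34 × 100 = 133.0665
Fisher = √(L × P) = √(132.9658 × 133.0665) = 133.0162

133.02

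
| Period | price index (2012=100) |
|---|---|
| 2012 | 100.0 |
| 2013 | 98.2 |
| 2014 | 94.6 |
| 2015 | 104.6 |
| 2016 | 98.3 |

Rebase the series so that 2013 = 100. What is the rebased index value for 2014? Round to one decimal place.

96.3

Rebased(2014) = 94.6 / 98.2 × 100 = 96.3340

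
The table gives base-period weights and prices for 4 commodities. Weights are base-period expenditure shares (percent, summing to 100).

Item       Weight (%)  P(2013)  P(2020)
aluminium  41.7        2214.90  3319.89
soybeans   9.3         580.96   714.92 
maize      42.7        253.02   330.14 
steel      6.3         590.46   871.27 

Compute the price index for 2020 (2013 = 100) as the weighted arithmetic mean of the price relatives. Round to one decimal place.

aluminium: 41.7 × (3319.89/2214.90) = 41.7 × 1.498889 = 62.5037
soybeans: 9.3 × (714.92/580.96) = 9.3 × 1.230584 = 11.4444
maize: 42.7 × (330.14/253.02) = 42.7 × 1.304798 = 55.7149
steel: 6.3 × (871.27/590.46) = 6.3 × 1.475578 = 9.2961
Index = Σ wᵢ·(p₁ᵢ/p₀ᵢ) = 62.5037 + 11.4444 + 55.7149 + 9.2961 = 138.9591

139.0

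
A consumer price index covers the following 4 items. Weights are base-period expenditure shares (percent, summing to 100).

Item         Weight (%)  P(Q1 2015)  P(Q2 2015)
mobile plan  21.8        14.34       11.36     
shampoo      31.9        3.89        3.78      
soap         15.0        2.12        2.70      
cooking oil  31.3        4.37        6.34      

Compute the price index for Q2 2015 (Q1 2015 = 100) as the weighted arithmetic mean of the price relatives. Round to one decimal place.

mobile plan: 21.8 × (11.36/14.34) = 21.8 × 0.792190 = 17.2697
shampoo: 31.9 × (3.78/3.89) = 31.9 × 0.971722 = 30.9979
soap: 15.0 × (2.70/2.12) = 15.0 × 1.273585 = 19.1038
cooking oil: 31.3 × (6.34/4.37) = 31.3 × 1.450801 = 45.4101
Index = Σ wᵢ·(p₁ᵢ/p₀ᵢ) = 17.2697 + 30.9979 + 19.1038 + 45.4101 = 112.7815

112.8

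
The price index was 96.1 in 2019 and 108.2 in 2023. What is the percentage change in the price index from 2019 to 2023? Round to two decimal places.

12.59%

Change = (108.2 − 96.1) / 96.1 × 100
       = 12.1 / 96.1 × 100 = 12.5911%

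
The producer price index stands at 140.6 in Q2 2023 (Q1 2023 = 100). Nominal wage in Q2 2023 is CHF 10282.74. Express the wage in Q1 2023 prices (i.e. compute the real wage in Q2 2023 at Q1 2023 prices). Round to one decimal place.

7313.5

Real = Nominal ÷ (Index/100) = 10282.74 ÷ (140.6/100)
     = 10282.74 ÷ 1.406 = 7313.4708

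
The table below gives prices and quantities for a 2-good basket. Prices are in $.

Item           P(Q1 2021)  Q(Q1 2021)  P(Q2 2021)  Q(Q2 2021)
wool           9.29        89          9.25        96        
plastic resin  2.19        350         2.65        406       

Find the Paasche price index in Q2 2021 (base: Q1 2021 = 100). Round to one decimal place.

Paasche price index uses current-period quantities as weights.
ΣP(Q2 2021)·Q(Q2 2021) = 9.25×96 + 2.65×406 = 888 + 1075.9 = 1963.9
ΣP(Q1 2021)·Q(Q2 2021) = 9.29×96 + 2.19×406 = 891.84 + 889.14 = 1780.98
Index = 1963.9 / 1780.98 × 100 = 110.2707

110.3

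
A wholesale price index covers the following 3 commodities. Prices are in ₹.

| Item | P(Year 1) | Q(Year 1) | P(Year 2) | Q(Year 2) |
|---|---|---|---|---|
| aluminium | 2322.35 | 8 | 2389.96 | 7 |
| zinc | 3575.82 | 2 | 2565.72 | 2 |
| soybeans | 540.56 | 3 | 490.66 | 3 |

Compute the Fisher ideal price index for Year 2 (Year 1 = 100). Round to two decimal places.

Laspeyres component (base-period weights):
ΣP(Year 2)Q(Year 1) = 2389.96×8 + 2565.72×2 + 490.66×3 = 19119.68 + 5131.44 + 1471.98 = 25723.1
ΣP(Year 1)Q(Year 1) = 2322.35×8 + 3575.82×2 + 540.56×3 = 18578.8 + 7151.64 + 1621.68 = 27352.12
L = 25723.1 / 27352.12 × 100 = 94.0443
Paasche component (current-period weights):
ΣP(Year 2)Q(Year 2) = 2389.96×7 + 2565.72×2 + 490.66×3 = 16729.72 + 5131.44 + 1471.98 = 23333.14
ΣP(Year 1)Q(Year 2) = 2322.35×7 + 3575.82×2 + 540.56×3 = 16256.45 + 7151.64 + 1621.68 = 25029.77
P = 23333.14 / 25029.77 × 100 = 93.2216
Fisher = √(L × P) = √(94.0443 × 93.2216) = 93.6320

93.63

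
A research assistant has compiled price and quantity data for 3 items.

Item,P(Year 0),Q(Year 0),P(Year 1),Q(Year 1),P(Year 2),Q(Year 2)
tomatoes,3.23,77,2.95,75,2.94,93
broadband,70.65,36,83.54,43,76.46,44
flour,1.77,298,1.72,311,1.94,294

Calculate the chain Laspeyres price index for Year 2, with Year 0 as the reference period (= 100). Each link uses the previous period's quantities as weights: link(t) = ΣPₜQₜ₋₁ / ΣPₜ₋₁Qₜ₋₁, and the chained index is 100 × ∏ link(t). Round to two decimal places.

Link Year 0→Year 1:
ΣP(Year 1)Q(Year 0) = 2.95×77 + 83.54×36 + 1.72×298 = 227.15 + 3007.44 + 512.56 = 3747.15
ΣP(Year 0)Q(Year 0) = 3.23×77 + 70.65×36 + 1.77×298 = 248.71 + 2543.4 + 527.46 = 3319.57
link = 3747.15/3319.57 = 1.128806
Link Year 1→Year 2:
ΣP(Year 2)Q(Year 1) = 2.94×75 + 76.46×43 + 1.94×311 = 220.5 + 3287.78 + 603.34 = 4111.62
ΣP(Year 1)Q(Year 1) = 2.95×75 + 83.54×43 + 1.72×311 = 221.25 + 3592.22 + 534.92 = 4348.39
link = 4111.62/4348.39 = 0.945550
Chained index = 100 × 1.128806 × 0.945550 = 106.7342

106.73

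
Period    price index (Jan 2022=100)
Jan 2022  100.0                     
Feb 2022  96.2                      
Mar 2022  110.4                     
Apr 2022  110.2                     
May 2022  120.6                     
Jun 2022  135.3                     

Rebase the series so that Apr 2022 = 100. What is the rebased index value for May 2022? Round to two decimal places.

Rebased(May 2022) = 120.6 / 110.2 × 100 = 109.4374

109.44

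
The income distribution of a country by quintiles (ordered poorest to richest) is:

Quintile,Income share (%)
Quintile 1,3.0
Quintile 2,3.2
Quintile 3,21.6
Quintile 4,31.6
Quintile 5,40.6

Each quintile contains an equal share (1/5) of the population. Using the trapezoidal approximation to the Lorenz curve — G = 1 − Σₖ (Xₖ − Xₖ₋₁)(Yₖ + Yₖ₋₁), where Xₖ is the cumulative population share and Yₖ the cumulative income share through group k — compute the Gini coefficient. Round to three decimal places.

0.414

Cumulative income shares Yₖ: 0.0300, 0.0620, 0.2780, 0.5940, 1.0000
Σ (Xₖ−Xₖ₋₁)(Yₖ+Yₖ₋₁) = (1/5)(0.0300+0.0000) + (1/5)(0.0620+0.0300) + (1/5)(0.2780+0.0620) + (1/5)(0.5940+0.2780) + (1/5)(1.0000+0.5940)
  = 0.0060 + 0.0184 + 0.0680 + 0.1744 + 0.3188 = 0.5856
G = 1 − 0.5856 = 0.4144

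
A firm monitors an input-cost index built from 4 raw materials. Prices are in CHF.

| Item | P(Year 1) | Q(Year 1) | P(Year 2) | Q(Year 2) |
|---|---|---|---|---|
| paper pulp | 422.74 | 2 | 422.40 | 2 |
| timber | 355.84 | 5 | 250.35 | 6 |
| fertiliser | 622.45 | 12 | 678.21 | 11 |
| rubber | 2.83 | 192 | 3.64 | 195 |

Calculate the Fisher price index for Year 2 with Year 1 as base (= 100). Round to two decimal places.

Laspeyres component (base-period weights):
ΣP(Year 2)Q(Year 1) = 422.40×2 + 250.35×5 + 678.21×12 + 3.64×192 = 844.8 + 1251.75 + 8138.52 + 698.88 = 10933.95
ΣP(Year 1)Q(Year 1) = 422.74×2 + 355.84×5 + 622.45×12 + 2.83×192 = 845.48 + 1779.2 + 7469.4 + 543.36 = 10637.44
L = 10933.95 / 10637.44 × 100 = 102.7874
Paasche component (current-period weights):
ΣP(Year 2)Q(Year 2) = 422.40×2 + 250.35×6 + 678.21×11 + 3.64×195 = 844.8 + 1502.1 + 7460.31 + 709.8 = 10517.01
ΣP(Year 1)Q(Year 2) = 422.74×2 + 355.84×6 + 622.45×11 + 2.83×195 = 845.48 + 2135.04 + 6846.95 + 551.85 = 10379.32
P = 10517.01 / 10379.32 × 100 = 101.3266
Fisher = √(L × P) = √(102.7874 × 101.3266) = 102.0544

102.05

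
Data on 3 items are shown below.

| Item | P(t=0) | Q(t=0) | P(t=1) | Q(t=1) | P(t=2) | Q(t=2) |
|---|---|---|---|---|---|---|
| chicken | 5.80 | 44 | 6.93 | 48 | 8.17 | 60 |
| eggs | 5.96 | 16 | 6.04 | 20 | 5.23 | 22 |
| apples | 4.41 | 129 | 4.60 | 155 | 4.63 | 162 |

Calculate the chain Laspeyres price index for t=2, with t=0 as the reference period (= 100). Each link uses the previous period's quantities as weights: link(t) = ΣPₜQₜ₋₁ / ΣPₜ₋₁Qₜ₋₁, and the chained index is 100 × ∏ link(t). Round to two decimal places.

112.66

Link t=0→t=1:
ΣP(t=1)Q(t=0) = 6.93×44 + 6.04×16 + 4.60×129 = 304.92 + 96.64 + 593.4 = 994.96
ΣP(t=0)Q(t=0) = 5.80×44 + 5.96×16 + 4.41×129 = 255.2 + 95.36 + 568.89 = 919.45
link = 994.96/919.45 = 1.082125
Link t=1→t=2:
ΣP(t=2)Q(t=1) = 8.17×48 + 5.23×20 + 4.63×155 = 392.16 + 104.6 + 717.65 = 1214.41
ΣP(t=1)Q(t=1) = 6.93×48 + 6.04×20 + 4.60×155 = 332.64 + 120.8 + 713 = 1166.44
link = 1214.41/1166.44 = 1.041125
Chained index = 100 × 1.082125 × 1.041125 = 112.6628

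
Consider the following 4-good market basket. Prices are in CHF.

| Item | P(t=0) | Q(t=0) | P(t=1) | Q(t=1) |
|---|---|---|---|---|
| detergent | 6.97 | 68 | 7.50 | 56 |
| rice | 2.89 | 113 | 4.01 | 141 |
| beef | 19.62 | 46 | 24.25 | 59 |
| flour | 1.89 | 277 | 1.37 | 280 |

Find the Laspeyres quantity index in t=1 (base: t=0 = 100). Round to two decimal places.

111.59

Laspeyres quantity index uses base-period prices as weights.
ΣP(t=0)·Q(t=1) = 6.97×56 + 2.89×141 + 19.62×59 + 1.89×280 = 390.32 + 407.49 + 1157.58 + 529.2 = 2484.59
ΣP(t=0)·Q(t=0) = 6.97×68 + 2.89×113 + 19.62×46 + 1.89×277 = 473.96 + 326.57 + 902.52 + 523.53 = 2226.58
Index = 2484.59 / 2226.58 × 100 = 111.5877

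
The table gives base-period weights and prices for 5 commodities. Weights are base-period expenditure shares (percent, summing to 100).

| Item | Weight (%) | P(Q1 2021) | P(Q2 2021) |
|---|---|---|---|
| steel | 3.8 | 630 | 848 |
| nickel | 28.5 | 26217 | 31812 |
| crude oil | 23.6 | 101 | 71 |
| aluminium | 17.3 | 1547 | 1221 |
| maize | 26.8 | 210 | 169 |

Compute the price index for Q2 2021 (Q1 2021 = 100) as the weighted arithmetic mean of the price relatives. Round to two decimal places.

steel: 3.8 × (848/630) = 3.8 × 1.346032 = 5.1149
nickel: 28.5 × (31812/26217) = 28.5 × 1.213411 = 34.5822
crude oil: 23.6 × (71/101) = 23.6 × 0.702970 = 16.5901
aluminium: 17.3 × (1221/1547) = 17.3 × 0.789270 = 13.6544
maize: 26.8 × (169/210) = 26.8 × 0.804762 = 21.5676
Index = Σ wᵢ·(p₁ᵢ/p₀ᵢ) = 5.1149 + 34.5822 + 16.5901 + 13.6544 + 21.5676 = 91.5092

91.51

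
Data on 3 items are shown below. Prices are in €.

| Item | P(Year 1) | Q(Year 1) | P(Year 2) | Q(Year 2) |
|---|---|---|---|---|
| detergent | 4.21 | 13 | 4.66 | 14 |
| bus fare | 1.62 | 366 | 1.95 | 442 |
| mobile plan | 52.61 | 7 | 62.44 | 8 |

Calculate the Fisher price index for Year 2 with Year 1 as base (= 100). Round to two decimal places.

Laspeyres component (base-period weights):
ΣP(Year 2)Q(Year 1) = 4.66×13 + 1.95×366 + 62.44×7 = 60.58 + 713.7 + 437.08 = 1211.36
ΣP(Year 1)Q(Year 1) = 4.21×13 + 1.62×366 + 52.61×7 = 54.73 + 592.92 + 368.27 = 1015.92
L = 1211.36 / 1015.92 × 100 = 119.2377
Paasche component (current-period weights):
ΣP(Year 2)Q(Year 2) = 4.66×14 + 1.95×442 + 62.44×8 = 65.24 + 861.9 + 499.52 = 1426.66
ΣP(Year 1)Q(Year 2) = 4.21×14 + 1.62×442 + 52.61×8 = 58.94 + 716.04 + 420.88 = 1195.86
P = 1426.66 / 1195.86 × 100 = 119.2999
Fisher = √(L × P) = √(119.2377 × 119.2999) = 119.2688

119.27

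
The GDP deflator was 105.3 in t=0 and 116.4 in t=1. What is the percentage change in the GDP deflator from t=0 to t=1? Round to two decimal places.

Change = (116.4 − 105.3) / 105.3 × 100
       = 11.1 / 105.3 × 100 = 10.5413%

10.54%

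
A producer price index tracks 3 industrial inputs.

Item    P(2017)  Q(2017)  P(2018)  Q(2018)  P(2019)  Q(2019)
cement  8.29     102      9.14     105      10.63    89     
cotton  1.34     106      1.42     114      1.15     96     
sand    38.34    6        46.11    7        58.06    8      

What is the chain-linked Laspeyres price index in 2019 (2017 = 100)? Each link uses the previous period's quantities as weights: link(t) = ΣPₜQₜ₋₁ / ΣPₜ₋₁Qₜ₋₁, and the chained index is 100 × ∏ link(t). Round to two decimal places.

127.83

Link 2017→2018:
ΣP(2018)Q(2017) = 9.14×102 + 1.42×106 + 46.11×6 = 932.28 + 150.52 + 276.66 = 1359.46
ΣP(2017)Q(2017) = 8.29×102 + 1.34×106 + 38.34×6 = 845.58 + 142.04 + 230.04 = 1217.66
link = 1359.46/1217.66 = 1.116453
Link 2018→2019:
ΣP(2019)Q(2018) = 10.63×105 + 1.15×114 + 58.06×7 = 1116.15 + 131.1 + 406.42 = 1653.67
ΣP(2018)Q(2018) = 9.14×105 + 1.42×114 + 46.11×7 = 959.7 + 161.88 + 322.77 = 1444.35
link = 1653.67/1444.35 = 1.144923
Chained index = 100 × 1.116453 × 1.144923 = 127.8253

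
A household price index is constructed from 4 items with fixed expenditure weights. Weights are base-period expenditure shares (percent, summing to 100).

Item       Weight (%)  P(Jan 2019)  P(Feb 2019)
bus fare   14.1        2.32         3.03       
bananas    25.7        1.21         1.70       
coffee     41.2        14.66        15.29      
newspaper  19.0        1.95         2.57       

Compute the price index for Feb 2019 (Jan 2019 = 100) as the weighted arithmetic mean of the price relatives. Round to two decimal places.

bus fare: 14.1 × (3.03/2.32) = 14.1 × 1.306034 = 18.4151
bananas: 25.7 × (1.70/1.21) = 25.7 × 1.404959 = 36.1074
coffee: 41.2 × (15.29/14.66) = 41.2 × 1.042974 = 42.9705
newspaper: 19.0 × (2.57/1.95) = 19.0 × 1.317949 = 25.0410
Index = Σ wᵢ·(p₁ᵢ/p₀ᵢ) = 18.4151 + 36.1074 + 42.9705 + 25.0410 = 122.5341

122.53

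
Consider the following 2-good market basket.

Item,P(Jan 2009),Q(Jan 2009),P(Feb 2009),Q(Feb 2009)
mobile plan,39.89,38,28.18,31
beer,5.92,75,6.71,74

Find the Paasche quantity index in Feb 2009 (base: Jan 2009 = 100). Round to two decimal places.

87.04

Paasche quantity index uses current-period prices as weights.
ΣP(Feb 2009)·Q(Feb 2009) = 28.18×31 + 6.71×74 = 873.58 + 496.54 = 1370.12
ΣP(Feb 2009)·Q(Jan 2009) = 28.18×38 + 6.71×75 = 1070.84 + 503.25 = 1574.09
Index = 1370.12 / 1574.09 × 100 = 87.0420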